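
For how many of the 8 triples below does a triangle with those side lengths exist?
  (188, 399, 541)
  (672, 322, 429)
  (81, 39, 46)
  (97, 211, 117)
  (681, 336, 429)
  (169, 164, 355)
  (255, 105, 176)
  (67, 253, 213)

(188,399,541): 188+399 > 541 → valid
(322,429,672): 322+429 > 672 → valid
(39,46,81): 39+46 > 81 → valid
(97,117,211): 97+117 > 211 → valid
(336,429,681): 336+429 > 681 → valid
(164,169,355): 164+169 ≤ 355 → not valid
(105,176,255): 105+176 > 255 → valid
(67,213,253): 67+213 > 253 → valid
7 of the 8 triples form a triangle.

7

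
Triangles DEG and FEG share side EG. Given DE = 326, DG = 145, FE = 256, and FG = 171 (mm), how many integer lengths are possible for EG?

245

From triangle DEG: 181 < EG < 471.
From triangle FEG: 85 < EG < 427.
Intersection: 181 < EG < 427, so integers 182 through 426: 245 values.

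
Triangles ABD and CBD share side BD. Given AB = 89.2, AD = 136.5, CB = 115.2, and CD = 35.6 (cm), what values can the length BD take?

From triangle ABD: |89.2 − 136.5| < BD < 89.2 + 136.5, i.e. 47.3 < BD < 225.7.
From triangle CBD: 79.6 < BD < 150.8.
Both must hold, so BD lies in the intersection.

79.6 < BD < 150.8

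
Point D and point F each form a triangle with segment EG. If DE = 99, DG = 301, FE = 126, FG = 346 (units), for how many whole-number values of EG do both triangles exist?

From triangle DEG: 202 < EG < 400.
From triangle FEG: 220 < EG < 472.
Intersection: 220 < EG < 400, so integers 221 through 399: 179 values.

179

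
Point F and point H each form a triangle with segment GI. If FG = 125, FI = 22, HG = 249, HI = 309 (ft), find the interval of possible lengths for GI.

103 < GI < 147

From triangle FGI: |125 − 22| < GI < 125 + 22, i.e. 103 < GI < 147.
From triangle HGI: 60 < GI < 558.
Both must hold, so GI lies in the intersection.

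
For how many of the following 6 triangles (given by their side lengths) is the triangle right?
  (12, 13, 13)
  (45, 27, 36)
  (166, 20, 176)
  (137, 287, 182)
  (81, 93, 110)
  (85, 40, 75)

(12,13,13): 12²+13² = 313 > 169 = 13² → acute
(45,27,36): 27²+36² = 2025 = 45² → right
(166,20,176): 20²+166² = 27956 < 30976 = 176² → obtuse
(137,287,182): 137²+182² = 51893 < 82369 = 287² → obtuse
(81,93,110): 81²+93² = 15210 > 12100 = 110² → acute
(85,40,75): 40²+75² = 7225 = 85² → right
2 of the 6 are right.

2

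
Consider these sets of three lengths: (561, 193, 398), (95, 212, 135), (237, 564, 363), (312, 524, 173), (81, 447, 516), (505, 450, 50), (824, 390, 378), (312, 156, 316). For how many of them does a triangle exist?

(193,398,561): 193+398 > 561 → valid
(95,135,212): 95+135 > 212 → valid
(237,363,564): 237+363 > 564 → valid
(173,312,524): 173+312 ≤ 524 → not valid
(81,447,516): 81+447 > 516 → valid
(50,450,505): 50+450 ≤ 505 → not valid
(378,390,824): 378+390 ≤ 824 → not valid
(156,312,316): 156+312 > 316 → valid
5 of the 8 triples form a triangle.

5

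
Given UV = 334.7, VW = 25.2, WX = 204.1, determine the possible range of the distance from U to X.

105.4 ≤ UX ≤ 564.0

The maximum is all hops collinear in one direction: 334.7 + 25.2 + 204.1 = 564.0.
The longest hop is 334.7; the others sum to 229.3. Folding the others back against it leaves at least 334.7 − 229.3 = 105.4.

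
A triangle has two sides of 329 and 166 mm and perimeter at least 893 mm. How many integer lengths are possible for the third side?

97

Triangle inequality: 163 < x < 495. Perimeter ≥ 893 gives x ≥ 893 − 329 − 166 = 398.
So 398 ≤ x < 495; integers 398 through 494: 97 values.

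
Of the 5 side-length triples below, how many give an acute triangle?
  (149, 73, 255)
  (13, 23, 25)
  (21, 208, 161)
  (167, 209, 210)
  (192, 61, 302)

2

(149,73,255): 73+149 ≤ 255, not a triangle
(13,23,25): 13²+23² = 698 > 625 = 25² → acute
(21,208,161): 21+161 ≤ 208, not a triangle
(167,209,210): 167²+209² = 71570 > 44100 = 210² → acute
(192,61,302): 61+192 ≤ 302, not a triangle
2 of the 5 are acute.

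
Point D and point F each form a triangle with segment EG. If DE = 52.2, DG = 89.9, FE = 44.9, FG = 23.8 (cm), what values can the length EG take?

37.7 < EG < 68.7

From triangle DEG: |52.2 − 89.9| < EG < 52.2 + 89.9, i.e. 37.7 < EG < 142.1.
From triangle FEG: 21.1 < EG < 68.7.
Both must hold, so EG lies in the intersection.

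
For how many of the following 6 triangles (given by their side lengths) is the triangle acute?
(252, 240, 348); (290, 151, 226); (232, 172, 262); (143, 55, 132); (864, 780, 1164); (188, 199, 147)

2

(252,240,348): 240²+252² = 121104 = 348² → right
(290,151,226): 151²+226² = 73877 < 84100 = 290² → obtuse
(232,172,262): 172²+232² = 83408 > 68644 = 262² → acute
(143,55,132): 55²+132² = 20449 = 143² → right
(864,780,1164): 780²+864² = 1354896 = 1164² → right
(188,199,147): 147²+188² = 56953 > 39601 = 199² → acute
2 of the 6 are acute.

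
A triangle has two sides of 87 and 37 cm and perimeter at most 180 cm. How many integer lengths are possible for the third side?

Triangle inequality: 50 < x < 124. Perimeter ≤ 180 gives x ≤ 180 − 87 − 37 = 56.
So 50 < x ≤ 56; integers 51 through 56: 6 values.

6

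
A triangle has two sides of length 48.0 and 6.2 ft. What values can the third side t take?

By the triangle inequality, t must be less than 48.0 + 6.2 = 54.2 and greater than |48.0 − 6.2| = 41.8.

41.8 < t < 54.2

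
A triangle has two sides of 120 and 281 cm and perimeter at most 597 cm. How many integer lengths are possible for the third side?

Triangle inequality: 161 < x < 401. Perimeter ≤ 597 gives x ≤ 597 − 120 − 281 = 196.
So 161 < x ≤ 196; integers 162 through 196: 35 values.

35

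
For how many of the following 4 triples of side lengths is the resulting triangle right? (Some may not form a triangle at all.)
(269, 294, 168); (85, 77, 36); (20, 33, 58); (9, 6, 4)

(269,294,168): 168²+269² = 100585 > 86436 = 294² → acute
(85,77,36): 36²+77² = 7225 = 85² → right
(20,33,58): 20+33 ≤ 58, not a triangle
(9,6,4): 4²+6² = 52 < 81 = 9² → obtuse
1 of the 4 is right.

1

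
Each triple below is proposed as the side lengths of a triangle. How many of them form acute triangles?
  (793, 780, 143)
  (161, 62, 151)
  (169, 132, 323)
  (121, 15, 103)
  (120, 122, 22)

(793,780,143): 143²+780² = 628849 = 793² → right
(161,62,151): 62²+151² = 26645 > 25921 = 161² → acute
(169,132,323): 132+169 ≤ 323, not a triangle
(121,15,103): 15+103 ≤ 121, not a triangle
(120,122,22): 22²+120² = 14884 = 122² → right
1 of the 5 is acute.

1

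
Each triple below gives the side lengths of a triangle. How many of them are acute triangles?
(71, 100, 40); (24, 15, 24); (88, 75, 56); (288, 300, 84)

2

(71,100,40): 40²+71² = 6641 < 10000 = 100² → obtuse
(24,15,24): 15²+24² = 801 > 576 = 24² → acute
(88,75,56): 56²+75² = 8761 > 7744 = 88² → acute
(288,300,84): 84²+288² = 90000 = 300² → right
2 of the 4 are acute.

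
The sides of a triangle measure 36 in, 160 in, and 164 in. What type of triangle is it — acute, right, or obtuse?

right

Compare the square of the longest side to the sum of squares of the other two: 36² + 160² = 26896 = 164².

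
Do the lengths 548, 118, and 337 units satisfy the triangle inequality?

The longest side is 548, but the other two sum to only 455.
455 < 548, so the triangle inequality fails.

No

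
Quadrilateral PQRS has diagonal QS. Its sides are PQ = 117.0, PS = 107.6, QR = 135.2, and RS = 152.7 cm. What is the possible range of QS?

From triangle PQS: |117.0 − 107.6| < QS < 117.0 + 107.6, i.e. 9.4 < QS < 224.6.
From triangle RQS: 17.5 < QS < 287.9.
Both must hold, so QS lies in the intersection.

17.5 < QS < 224.6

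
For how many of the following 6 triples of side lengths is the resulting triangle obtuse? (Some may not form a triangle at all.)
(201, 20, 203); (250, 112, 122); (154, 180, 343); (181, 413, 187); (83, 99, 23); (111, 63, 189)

2

(201,20,203): 20²+201² = 40801 < 41209 = 203² → obtuse
(250,112,122): 112+122 ≤ 250, not a triangle
(154,180,343): 154+180 ≤ 343, not a triangle
(181,413,187): 181+187 ≤ 413, not a triangle
(83,99,23): 23²+83² = 7418 < 9801 = 99² → obtuse
(111,63,189): 63+111 ≤ 189, not a triangle
2 of the 6 are obtuse.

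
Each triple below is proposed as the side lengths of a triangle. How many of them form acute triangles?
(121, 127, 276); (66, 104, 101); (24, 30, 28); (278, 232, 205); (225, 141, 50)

3

(121,127,276): 121+127 ≤ 276, not a triangle
(66,104,101): 66²+101² = 14557 > 10816 = 104² → acute
(24,30,28): 24²+28² = 1360 > 900 = 30² → acute
(278,232,205): 205²+232² = 95849 > 77284 = 278² → acute
(225,141,50): 50+141 ≤ 225, not a triangle
3 of the 5 are acute.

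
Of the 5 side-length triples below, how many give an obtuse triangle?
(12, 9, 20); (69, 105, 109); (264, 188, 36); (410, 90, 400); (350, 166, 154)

(12,9,20): 9²+12² = 225 < 400 = 20² → obtuse
(69,105,109): 69²+105² = 15786 > 11881 = 109² → acute
(264,188,36): 36+188 ≤ 264, not a triangle
(410,90,400): 90²+400² = 168100 = 410² → right
(350,166,154): 154+166 ≤ 350, not a triangle
1 of the 5 is obtuse.

1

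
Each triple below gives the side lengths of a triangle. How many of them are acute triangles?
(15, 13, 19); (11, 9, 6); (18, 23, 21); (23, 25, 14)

3

(15,13,19): 13²+15² = 394 > 361 = 19² → acute
(11,9,6): 6²+9² = 117 < 121 = 11² → obtuse
(18,23,21): 18²+21² = 765 > 529 = 23² → acute
(23,25,14): 14²+23² = 725 > 625 = 25² → acute
3 of the 4 are acute.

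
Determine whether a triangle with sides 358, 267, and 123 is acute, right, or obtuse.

Compare the square of the longest side to the sum of squares of the other two: 123² + 267² = 86418 < 128164 = 358².

obtuse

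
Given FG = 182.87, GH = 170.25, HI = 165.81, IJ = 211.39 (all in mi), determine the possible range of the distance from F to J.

0 ≤ FJ ≤ 730.32 mi

The maximum is all hops collinear in one direction: 182.87 + 170.25 + 165.81 + 211.39 = 730.32.
The longest hop is 211.39; the others sum to 518.93. Since 211.39 ≤ 518.93, the path can fold back on itself completely, so the minimum distance is 0.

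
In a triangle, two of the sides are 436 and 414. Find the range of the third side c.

22 < c < 850

By the triangle inequality, c must be less than 436 + 414 = 850 and greater than |436 − 414| = 22.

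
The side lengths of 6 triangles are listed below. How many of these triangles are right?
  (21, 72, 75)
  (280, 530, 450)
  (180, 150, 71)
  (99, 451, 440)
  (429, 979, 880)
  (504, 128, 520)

(21,72,75): 21²+72² = 5625 = 75² → right
(280,530,450): 280²+450² = 280900 = 530² → right
(180,150,71): 71²+150² = 27541 < 32400 = 180² → obtuse
(99,451,440): 99²+440² = 203401 = 451² → right
(429,979,880): 429²+880² = 958441 = 979² → right
(504,128,520): 128²+504² = 270400 = 520² → right
5 of the 6 are right.

5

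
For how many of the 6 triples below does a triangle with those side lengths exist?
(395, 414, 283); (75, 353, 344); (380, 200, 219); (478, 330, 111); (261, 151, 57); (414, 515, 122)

(283,395,414): 283+395 > 414 → valid
(75,344,353): 75+344 > 353 → valid
(200,219,380): 200+219 > 380 → valid
(111,330,478): 111+330 ≤ 478 → not valid
(57,151,261): 57+151 ≤ 261 → not valid
(122,414,515): 122+414 > 515 → valid
4 of the 6 triples form a triangle.

4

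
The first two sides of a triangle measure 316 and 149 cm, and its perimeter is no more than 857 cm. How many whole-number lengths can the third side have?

225

Triangle inequality: 167 < x < 465. Perimeter ≤ 857 gives x ≤ 857 − 316 − 149 = 392.
So 167 < x ≤ 392; integers 168 through 392: 225 values.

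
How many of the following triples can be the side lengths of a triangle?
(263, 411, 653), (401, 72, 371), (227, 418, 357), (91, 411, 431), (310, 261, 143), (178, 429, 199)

(263,411,653): 263+411 > 653 → valid
(72,371,401): 72+371 > 401 → valid
(227,357,418): 227+357 > 418 → valid
(91,411,431): 91+411 > 431 → valid
(143,261,310): 143+261 > 310 → valid
(178,199,429): 178+199 ≤ 429 → not valid
5 of the 6 triples form a triangle.

5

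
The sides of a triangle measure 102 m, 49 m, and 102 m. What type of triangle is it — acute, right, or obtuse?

acute

Compare the square of the longest side to the sum of squares of the other two: 49² + 102² = 12805 > 10404 = 102².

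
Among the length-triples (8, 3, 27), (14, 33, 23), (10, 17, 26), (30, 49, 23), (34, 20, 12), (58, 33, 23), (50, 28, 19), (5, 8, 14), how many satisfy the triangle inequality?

(3,8,27): 3+8 ≤ 27 → not valid
(14,23,33): 14+23 > 33 → valid
(10,17,26): 10+17 > 26 → valid
(23,30,49): 23+30 > 49 → valid
(12,20,34): 12+20 ≤ 34 → not valid
(23,33,58): 23+33 ≤ 58 → not valid
(19,28,50): 19+28 ≤ 50 → not valid
(5,8,14): 5+8 ≤ 14 → not valid
3 of the 8 triples form a triangle.

3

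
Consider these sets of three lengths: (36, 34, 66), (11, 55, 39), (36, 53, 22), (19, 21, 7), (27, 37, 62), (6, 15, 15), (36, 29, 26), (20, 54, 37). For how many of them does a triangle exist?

(34,36,66): 34+36 > 66 → valid
(11,39,55): 11+39 ≤ 55 → not valid
(22,36,53): 22+36 > 53 → valid
(7,19,21): 7+19 > 21 → valid
(27,37,62): 27+37 > 62 → valid
(6,15,15): 6+15 > 15 → valid
(26,29,36): 26+29 > 36 → valid
(20,37,54): 20+37 > 54 → valid
7 of the 8 triples form a triangle.

7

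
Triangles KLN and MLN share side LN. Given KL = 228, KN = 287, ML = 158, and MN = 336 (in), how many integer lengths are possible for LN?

315

From triangle KLN: 59 < LN < 515.
From triangle MLN: 178 < LN < 494.
Intersection: 178 < LN < 494, so integers 179 through 493: 315 values.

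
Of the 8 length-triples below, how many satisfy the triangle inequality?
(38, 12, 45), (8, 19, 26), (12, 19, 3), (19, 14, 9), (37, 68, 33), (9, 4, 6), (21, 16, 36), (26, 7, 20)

7

(12,38,45): 12+38 > 45 → valid
(8,19,26): 8+19 > 26 → valid
(3,12,19): 3+12 ≤ 19 → not valid
(9,14,19): 9+14 > 19 → valid
(33,37,68): 33+37 > 68 → valid
(4,6,9): 4+6 > 9 → valid
(16,21,36): 16+21 > 36 → valid
(7,20,26): 7+20 > 26 → valid
7 of the 8 triples form a triangle.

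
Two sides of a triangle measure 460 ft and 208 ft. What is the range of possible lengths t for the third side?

252 < t < 668 (ft)

By the triangle inequality, t must be less than 460 + 208 = 668 and greater than |460 − 208| = 252.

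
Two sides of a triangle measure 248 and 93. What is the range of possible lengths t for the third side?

By the triangle inequality, t must be less than 248 + 93 = 341 and greater than |248 − 93| = 155.

155 < t < 341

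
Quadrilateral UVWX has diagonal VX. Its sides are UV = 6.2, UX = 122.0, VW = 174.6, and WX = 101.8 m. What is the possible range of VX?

115.8 < VX < 128.2

From triangle UVX: |6.2 − 122.0| < VX < 6.2 + 122.0, i.e. 115.8 < VX < 128.2.
From triangle WVX: 72.8 < VX < 276.4.
Both must hold, so VX lies in the intersection.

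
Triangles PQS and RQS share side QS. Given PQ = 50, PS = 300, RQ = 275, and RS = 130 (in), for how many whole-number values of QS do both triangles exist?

From triangle PQS: 250 < QS < 350.
From triangle RQS: 145 < QS < 405.
Intersection: 250 < QS < 350, so integers 251 through 349: 99 values.

99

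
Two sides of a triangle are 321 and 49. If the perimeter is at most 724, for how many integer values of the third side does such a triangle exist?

Triangle inequality: 272 < x < 370. Perimeter ≤ 724 gives x ≤ 724 − 321 − 49 = 354.
So 272 < x ≤ 354; integers 273 through 354: 82 values.

82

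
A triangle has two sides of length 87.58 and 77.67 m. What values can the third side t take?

By the triangle inequality, t must be less than 87.58 + 77.67 = 165.25 and greater than |87.58 − 77.67| = 9.91.

9.91 < t < 165.25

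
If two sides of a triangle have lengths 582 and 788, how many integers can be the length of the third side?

The third side lies in the open interval (206, 1370).
Integers from 207 to 1369 inclusive: 1369 − 207 + 1 = 1163.

1163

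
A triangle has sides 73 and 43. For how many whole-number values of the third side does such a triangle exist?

The third side lies in the open interval (30, 116).
Integers from 31 to 115 inclusive: 115 − 31 + 1 = 85.

85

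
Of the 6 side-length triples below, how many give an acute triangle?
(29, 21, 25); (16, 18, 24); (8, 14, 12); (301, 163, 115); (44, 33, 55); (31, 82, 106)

(29,21,25): 21²+25² = 1066 > 841 = 29² → acute
(16,18,24): 16²+18² = 580 > 576 = 24² → acute
(8,14,12): 8²+12² = 208 > 196 = 14² → acute
(301,163,115): 115+163 ≤ 301, not a triangle
(44,33,55): 33²+44² = 3025 = 55² → right
(31,82,106): 31²+82² = 7685 < 11236 = 106² → obtuse
3 of the 6 are acute.

3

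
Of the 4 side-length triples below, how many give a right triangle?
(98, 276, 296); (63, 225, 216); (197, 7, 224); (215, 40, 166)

(98,276,296): 98²+276² = 85780 < 87616 = 296² → obtuse
(63,225,216): 63²+216² = 50625 = 225² → right
(197,7,224): 7+197 ≤ 224, not a triangle
(215,40,166): 40+166 ≤ 215, not a triangle
1 of the 4 is right.

1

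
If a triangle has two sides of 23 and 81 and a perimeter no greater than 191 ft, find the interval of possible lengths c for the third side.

58 < c ≤ 87

Triangle inequality alone gives 58 < c < 104.
The perimeter condition gives c ≤ 191 − 23 − 81 = 87.
Intersecting the two: 58 < c ≤ 87.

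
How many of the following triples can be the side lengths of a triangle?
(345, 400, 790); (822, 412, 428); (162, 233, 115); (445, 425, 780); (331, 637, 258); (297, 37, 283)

4

(345,400,790): 345+400 ≤ 790 → not valid
(412,428,822): 412+428 > 822 → valid
(115,162,233): 115+162 > 233 → valid
(425,445,780): 425+445 > 780 → valid
(258,331,637): 258+331 ≤ 637 → not valid
(37,283,297): 37+283 > 297 → valid
4 of the 6 triples form a triangle.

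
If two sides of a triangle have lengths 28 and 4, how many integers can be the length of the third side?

7

The third side lies in the open interval (24, 32).
Integers from 25 to 31 inclusive: 31 − 25 + 1 = 7.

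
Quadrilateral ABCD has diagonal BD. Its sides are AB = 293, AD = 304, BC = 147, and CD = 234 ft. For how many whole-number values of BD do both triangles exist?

From triangle ABD: 11 < BD < 597.
From triangle CBD: 87 < BD < 381.
Intersection: 87 < BD < 381, so integers 88 through 380: 293 values.

293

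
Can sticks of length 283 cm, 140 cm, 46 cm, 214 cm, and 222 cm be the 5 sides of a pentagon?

A pentagon exists iff every side is shorter than the sum of the others — equivalently, the longest side is less than the sum of the rest.
Longest side 283 < 622 (sum of the remaining 4), so yes.

Yes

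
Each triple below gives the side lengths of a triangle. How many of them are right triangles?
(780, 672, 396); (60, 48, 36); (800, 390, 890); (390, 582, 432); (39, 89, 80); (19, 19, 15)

5

(780,672,396): 396²+672² = 608400 = 780² → right
(60,48,36): 36²+48² = 3600 = 60² → right
(800,390,890): 390²+800² = 792100 = 890² → right
(390,582,432): 390²+432² = 338724 = 582² → right
(39,89,80): 39²+80² = 7921 = 89² → right
(19,19,15): 15²+19² = 586 > 361 = 19² → acute
5 of the 6 are right.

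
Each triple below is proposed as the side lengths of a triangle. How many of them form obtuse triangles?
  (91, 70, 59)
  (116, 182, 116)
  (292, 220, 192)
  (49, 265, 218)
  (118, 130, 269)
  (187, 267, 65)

(91,70,59): 59²+70² = 8381 > 8281 = 91² → acute
(116,182,116): 116²+116² = 26912 < 33124 = 182² → obtuse
(292,220,192): 192²+220² = 85264 = 292² → right
(49,265,218): 49²+218² = 49925 < 70225 = 265² → obtuse
(118,130,269): 118+130 ≤ 269, not a triangle
(187,267,65): 65+187 ≤ 267, not a triangle
2 of the 6 are obtuse.

2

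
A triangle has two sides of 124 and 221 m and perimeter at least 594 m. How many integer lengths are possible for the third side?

Triangle inequality: 97 < x < 345. Perimeter ≥ 594 gives x ≥ 594 − 124 − 221 = 249.
So 249 ≤ x < 345; integers 249 through 344: 96 values.

96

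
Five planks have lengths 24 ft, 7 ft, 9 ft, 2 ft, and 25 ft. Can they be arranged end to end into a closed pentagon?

Yes

A pentagon exists iff every side is shorter than the sum of the others — equivalently, the longest side is less than the sum of the rest.
Longest side 25 < 42 (sum of the remaining 4), so yes.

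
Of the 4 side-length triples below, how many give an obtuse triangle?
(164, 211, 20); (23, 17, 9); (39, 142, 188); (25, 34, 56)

(164,211,20): 20+164 ≤ 211, not a triangle
(23,17,9): 9²+17² = 370 < 529 = 23² → obtuse
(39,142,188): 39+142 ≤ 188, not a triangle
(25,34,56): 25²+34² = 1781 < 3136 = 56² → obtuse
2 of the 4 are obtuse.

2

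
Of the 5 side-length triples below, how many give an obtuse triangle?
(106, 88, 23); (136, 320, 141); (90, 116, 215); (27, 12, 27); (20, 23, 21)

(106,88,23): 23²+88² = 8273 < 11236 = 106² → obtuse
(136,320,141): 136+141 ≤ 320, not a triangle
(90,116,215): 90+116 ≤ 215, not a triangle
(27,12,27): 12²+27² = 873 > 729 = 27² → acute
(20,23,21): 20²+21² = 841 > 529 = 23² → acute
1 of the 5 is obtuse.

1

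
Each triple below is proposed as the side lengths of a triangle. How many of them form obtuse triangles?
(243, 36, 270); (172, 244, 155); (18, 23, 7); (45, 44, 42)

(243,36,270): 36²+243² = 60345 < 72900 = 270² → obtuse
(172,244,155): 155²+172² = 53609 < 59536 = 244² → obtuse
(18,23,7): 7²+18² = 373 < 529 = 23² → obtuse
(45,44,42): 42²+44² = 3700 > 2025 = 45² → acute
3 of the 4 are obtuse.

3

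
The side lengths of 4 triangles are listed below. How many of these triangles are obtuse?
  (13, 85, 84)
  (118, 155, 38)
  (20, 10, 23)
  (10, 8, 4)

3

(13,85,84): 13²+84² = 7225 = 85² → right
(118,155,38): 38²+118² = 15368 < 24025 = 155² → obtuse
(20,10,23): 10²+20² = 500 < 529 = 23² → obtuse
(10,8,4): 4²+8² = 80 < 100 = 10² → obtuse
3 of the 4 are obtuse.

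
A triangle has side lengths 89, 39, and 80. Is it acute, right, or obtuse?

Compare the square of the longest side to the sum of squares of the other two: 39² + 80² = 7921 = 89².

right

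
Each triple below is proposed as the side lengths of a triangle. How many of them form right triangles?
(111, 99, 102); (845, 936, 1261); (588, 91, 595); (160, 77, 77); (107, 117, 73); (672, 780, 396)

3

(111,99,102): 99²+102² = 20205 > 12321 = 111² → acute
(845,936,1261): 845²+936² = 1590121 = 1261² → right
(588,91,595): 91²+588² = 354025 = 595² → right
(160,77,77): 77+77 ≤ 160, not a triangle
(107,117,73): 73²+107² = 16778 > 13689 = 117² → acute
(672,780,396): 396²+672² = 608400 = 780² → right
3 of the 6 are right.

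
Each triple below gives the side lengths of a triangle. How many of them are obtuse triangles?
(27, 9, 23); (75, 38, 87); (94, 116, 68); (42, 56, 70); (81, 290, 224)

(27,9,23): 9²+23² = 610 < 729 = 27² → obtuse
(75,38,87): 38²+75² = 7069 < 7569 = 87² → obtuse
(94,116,68): 68²+94² = 13460 > 13456 = 116² → acute
(42,56,70): 42²+56² = 4900 = 70² → right
(81,290,224): 81²+224² = 56737 < 84100 = 290² → obtuse
3 of the 5 are obtuse.

3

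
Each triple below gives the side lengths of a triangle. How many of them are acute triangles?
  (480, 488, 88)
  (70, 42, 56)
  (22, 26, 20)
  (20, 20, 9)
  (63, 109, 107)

(480,488,88): 88²+480² = 238144 = 488² → right
(70,42,56): 42²+56² = 4900 = 70² → right
(22,26,20): 20²+22² = 884 > 676 = 26² → acute
(20,20,9): 9²+20² = 481 > 400 = 20² → acute
(63,109,107): 63²+107² = 15418 > 11881 = 109² → acute
3 of the 5 are acute.

3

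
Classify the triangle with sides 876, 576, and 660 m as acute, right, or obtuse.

Compare the square of the longest side to the sum of squares of the other two: 576² + 660² = 767376 = 876².

right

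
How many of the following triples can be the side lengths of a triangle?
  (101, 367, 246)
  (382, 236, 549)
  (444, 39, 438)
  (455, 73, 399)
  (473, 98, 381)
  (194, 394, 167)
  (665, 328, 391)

(101,246,367): 101+246 ≤ 367 → not valid
(236,382,549): 236+382 > 549 → valid
(39,438,444): 39+438 > 444 → valid
(73,399,455): 73+399 > 455 → valid
(98,381,473): 98+381 > 473 → valid
(167,194,394): 167+194 ≤ 394 → not valid
(328,391,665): 328+391 > 665 → valid
5 of the 7 triples form a triangle.

5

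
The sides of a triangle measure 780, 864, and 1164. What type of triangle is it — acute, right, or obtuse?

right

Compare the square of the longest side to the sum of squares of the other two: 780² + 864² = 1354896 = 1164².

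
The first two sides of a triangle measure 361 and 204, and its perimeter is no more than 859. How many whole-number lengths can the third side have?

Triangle inequality: 157 < x < 565. Perimeter ≤ 859 gives x ≤ 859 − 361 − 204 = 294.
So 157 < x ≤ 294; integers 158 through 294: 137 values.

137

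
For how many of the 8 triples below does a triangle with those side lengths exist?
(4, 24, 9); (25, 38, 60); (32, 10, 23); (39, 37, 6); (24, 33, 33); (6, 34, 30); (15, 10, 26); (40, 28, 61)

6

(4,9,24): 4+9 ≤ 24 → not valid
(25,38,60): 25+38 > 60 → valid
(10,23,32): 10+23 > 32 → valid
(6,37,39): 6+37 > 39 → valid
(24,33,33): 24+33 > 33 → valid
(6,30,34): 6+30 > 34 → valid
(10,15,26): 10+15 ≤ 26 → not valid
(28,40,61): 28+40 > 61 → valid
6 of the 8 triples form a triangle.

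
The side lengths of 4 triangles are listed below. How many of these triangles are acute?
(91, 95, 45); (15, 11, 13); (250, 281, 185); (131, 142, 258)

(91,95,45): 45²+91² = 10306 > 9025 = 95² → acute
(15,11,13): 11²+13² = 290 > 225 = 15² → acute
(250,281,185): 185²+250² = 96725 > 78961 = 281² → acute
(131,142,258): 131²+142² = 37325 < 66564 = 258² → obtuse
3 of the 4 are acute.

3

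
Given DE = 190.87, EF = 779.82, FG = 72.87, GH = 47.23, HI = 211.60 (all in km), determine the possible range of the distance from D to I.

257.25 ≤ DI ≤ 1302.39 km

The maximum is all hops collinear in one direction: 190.87 + 779.82 + 72.87 + 47.23 + 211.60 = 1302.39.
The longest hop is 779.82; the others sum to 522.57. Folding the others back against it leaves at least 779.82 − 522.57 = 257.25.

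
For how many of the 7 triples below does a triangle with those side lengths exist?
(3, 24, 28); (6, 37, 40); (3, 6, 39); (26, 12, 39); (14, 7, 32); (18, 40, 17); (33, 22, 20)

(3,24,28): 3+24 ≤ 28 → not valid
(6,37,40): 6+37 > 40 → valid
(3,6,39): 3+6 ≤ 39 → not valid
(12,26,39): 12+26 ≤ 39 → not valid
(7,14,32): 7+14 ≤ 32 → not valid
(17,18,40): 17+18 ≤ 40 → not valid
(20,22,33): 20+22 > 33 → valid
2 of the 7 triples form a triangle.

2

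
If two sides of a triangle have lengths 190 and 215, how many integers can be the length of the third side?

The third side lies in the open interval (25, 405).
Integers from 26 to 404 inclusive: 404 − 26 + 1 = 379.

379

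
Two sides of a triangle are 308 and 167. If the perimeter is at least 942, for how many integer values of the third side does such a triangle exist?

8

Triangle inequality: 141 < x < 475. Perimeter ≥ 942 gives x ≥ 942 − 308 − 167 = 467.
So 467 ≤ x < 475; integers 467 through 474: 8 values.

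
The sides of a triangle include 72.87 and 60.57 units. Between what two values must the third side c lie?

12.30 < c < 133.44

By the triangle inequality, c must be less than 72.87 + 60.57 = 133.44 and greater than |72.87 − 60.57| = 12.30.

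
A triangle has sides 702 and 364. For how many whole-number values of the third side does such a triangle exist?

727

The third side lies in the open interval (338, 1066).
Integers from 339 to 1065 inclusive: 1065 − 339 + 1 = 727.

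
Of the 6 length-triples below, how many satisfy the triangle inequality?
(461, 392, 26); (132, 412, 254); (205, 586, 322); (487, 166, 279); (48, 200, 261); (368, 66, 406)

1

(26,392,461): 26+392 ≤ 461 → not valid
(132,254,412): 132+254 ≤ 412 → not valid
(205,322,586): 205+322 ≤ 586 → not valid
(166,279,487): 166+279 ≤ 487 → not valid
(48,200,261): 48+200 ≤ 261 → not valid
(66,368,406): 66+368 > 406 → valid
1 of the 6 triples forms a triangle.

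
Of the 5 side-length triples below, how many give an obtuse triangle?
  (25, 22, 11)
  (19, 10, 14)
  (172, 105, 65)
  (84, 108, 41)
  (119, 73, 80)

4

(25,22,11): 11²+22² = 605 < 625 = 25² → obtuse
(19,10,14): 10²+14² = 296 < 361 = 19² → obtuse
(172,105,65): 65+105 ≤ 172, not a triangle
(84,108,41): 41²+84² = 8737 < 11664 = 108² → obtuse
(119,73,80): 73²+80² = 11729 < 14161 = 119² → obtuse
4 of the 5 are obtuse.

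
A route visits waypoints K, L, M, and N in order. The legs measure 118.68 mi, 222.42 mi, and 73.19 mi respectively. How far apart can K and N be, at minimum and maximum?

30.55 ≤ KN ≤ 414.29 mi

The maximum is all hops collinear in one direction: 118.68 + 222.42 + 73.19 = 414.29.
The longest hop is 222.42; the others sum to 191.87. Folding the others back against it leaves at least 222.42 − 191.87 = 30.55.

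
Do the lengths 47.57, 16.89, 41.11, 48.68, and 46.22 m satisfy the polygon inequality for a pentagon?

Yes

A pentagon exists iff every side is shorter than the sum of the others — equivalently, the longest side is less than the sum of the rest.
Longest side 48.68 < 151.79 (sum of the remaining 4), so yes.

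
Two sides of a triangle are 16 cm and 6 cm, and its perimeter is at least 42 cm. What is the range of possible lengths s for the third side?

20 ≤ s < 22

Triangle inequality alone gives 10 < s < 22.
The perimeter condition gives s ≥ 42 − 16 − 6 = 20.
Intersecting the two: 20 ≤ s < 22.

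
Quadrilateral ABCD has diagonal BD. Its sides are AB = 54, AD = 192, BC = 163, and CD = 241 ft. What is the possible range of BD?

138 < BD < 246

From triangle ABD: |54 − 192| < BD < 54 + 192, i.e. 138 < BD < 246.
From triangle CBD: 78 < BD < 404.
Both must hold, so BD lies in the intersection.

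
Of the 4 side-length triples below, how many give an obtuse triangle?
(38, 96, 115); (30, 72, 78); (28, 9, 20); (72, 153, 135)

2

(38,96,115): 38²+96² = 10660 < 13225 = 115² → obtuse
(30,72,78): 30²+72² = 6084 = 78² → right
(28,9,20): 9²+20² = 481 < 784 = 28² → obtuse
(72,153,135): 72²+135² = 23409 = 153² → right
2 of the 4 are obtuse.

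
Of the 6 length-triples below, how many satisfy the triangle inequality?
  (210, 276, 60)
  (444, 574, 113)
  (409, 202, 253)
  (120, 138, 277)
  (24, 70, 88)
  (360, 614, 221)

2

(60,210,276): 60+210 ≤ 276 → not valid
(113,444,574): 113+444 ≤ 574 → not valid
(202,253,409): 202+253 > 409 → valid
(120,138,277): 120+138 ≤ 277 → not valid
(24,70,88): 24+70 > 88 → valid
(221,360,614): 221+360 ≤ 614 → not valid
2 of the 6 triples form a triangle.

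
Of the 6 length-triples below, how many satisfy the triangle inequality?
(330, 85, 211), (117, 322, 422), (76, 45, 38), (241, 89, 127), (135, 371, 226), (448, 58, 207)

2

(85,211,330): 85+211 ≤ 330 → not valid
(117,322,422): 117+322 > 422 → valid
(38,45,76): 38+45 > 76 → valid
(89,127,241): 89+127 ≤ 241 → not valid
(135,226,371): 135+226 ≤ 371 → not valid
(58,207,448): 58+207 ≤ 448 → not valid
2 of the 6 triples form a triangle.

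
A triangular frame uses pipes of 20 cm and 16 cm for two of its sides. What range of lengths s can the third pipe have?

4 < s < 36

By the triangle inequality, s must be less than 20 + 16 = 36 and greater than |20 − 16| = 4.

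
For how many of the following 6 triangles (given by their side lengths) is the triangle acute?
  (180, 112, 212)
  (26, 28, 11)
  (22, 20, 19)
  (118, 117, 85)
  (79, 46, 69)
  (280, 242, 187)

(180,112,212): 112²+180² = 44944 = 212² → right
(26,28,11): 11²+26² = 797 > 784 = 28² → acute
(22,20,19): 19²+20² = 761 > 484 = 22² → acute
(118,117,85): 85²+117² = 20914 > 13924 = 118² → acute
(79,46,69): 46²+69² = 6877 > 6241 = 79² → acute
(280,242,187): 187²+242² = 93533 > 78400 = 280² → acute
5 of the 6 are acute.

5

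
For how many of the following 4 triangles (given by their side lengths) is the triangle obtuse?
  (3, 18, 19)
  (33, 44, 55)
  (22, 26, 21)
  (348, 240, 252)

(3,18,19): 3²+18² = 333 < 361 = 19² → obtuse
(33,44,55): 33²+44² = 3025 = 55² → right
(22,26,21): 21²+22² = 925 > 676 = 26² → acute
(348,240,252): 240²+252² = 121104 = 348² → right
1 of the 4 is obtuse.

1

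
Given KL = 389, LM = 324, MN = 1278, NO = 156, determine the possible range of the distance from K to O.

The maximum is all hops collinear in one direction: 389 + 324 + 1278 + 156 = 2147.
The longest hop is 1278; the others sum to 869. Folding the others back against it leaves at least 1278 − 869 = 409.

409 ≤ KO ≤ 2147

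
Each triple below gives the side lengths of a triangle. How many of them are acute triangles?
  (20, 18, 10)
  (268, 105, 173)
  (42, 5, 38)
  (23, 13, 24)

(20,18,10): 10²+18² = 424 > 400 = 20² → acute
(268,105,173): 105²+173² = 40954 < 71824 = 268² → obtuse
(42,5,38): 5²+38² = 1469 < 1764 = 42² → obtuse
(23,13,24): 13²+23² = 698 > 576 = 24² → acute
2 of the 4 are acute.

2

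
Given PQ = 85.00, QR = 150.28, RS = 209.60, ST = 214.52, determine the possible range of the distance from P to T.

0 ≤ PT ≤ 659.40

The maximum is all hops collinear in one direction: 85.00 + 150.28 + 209.60 + 214.52 = 659.40.
The longest hop is 214.52; the others sum to 444.88. Since 214.52 ≤ 444.88, the path can fold back on itself completely, so the minimum distance is 0.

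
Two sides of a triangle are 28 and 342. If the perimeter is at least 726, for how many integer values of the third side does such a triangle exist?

Triangle inequality: 314 < x < 370. Perimeter ≥ 726 gives x ≥ 726 − 28 − 342 = 356.
So 356 ≤ x < 370; integers 356 through 369: 14 values.

14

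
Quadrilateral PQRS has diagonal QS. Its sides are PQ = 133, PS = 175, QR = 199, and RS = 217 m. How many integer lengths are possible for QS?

From triangle PQS: 42 < QS < 308.
From triangle RQS: 18 < QS < 416.
Intersection: 42 < QS < 308, so integers 43 through 307: 265 values.

265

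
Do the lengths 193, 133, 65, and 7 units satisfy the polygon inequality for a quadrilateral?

Yes

A quadrilateral exists iff every side is shorter than the sum of the others — equivalently, the longest side is less than the sum of the rest.
Longest side 193 < 205 (sum of the remaining 3), so yes.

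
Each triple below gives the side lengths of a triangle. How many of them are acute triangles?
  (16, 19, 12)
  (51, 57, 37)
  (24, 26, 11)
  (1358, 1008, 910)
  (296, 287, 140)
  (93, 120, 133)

(16,19,12): 12²+16² = 400 > 361 = 19² → acute
(51,57,37): 37²+51² = 3970 > 3249 = 57² → acute
(24,26,11): 11²+24² = 697 > 676 = 26² → acute
(1358,1008,910): 910²+1008² = 1844164 = 1358² → right
(296,287,140): 140²+287² = 101969 > 87616 = 296² → acute
(93,120,133): 93²+120² = 23049 > 17689 = 133² → acute
5 of the 6 are acute.

5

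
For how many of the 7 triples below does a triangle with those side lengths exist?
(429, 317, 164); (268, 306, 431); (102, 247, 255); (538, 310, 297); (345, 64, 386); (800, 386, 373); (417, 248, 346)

6

(164,317,429): 164+317 > 429 → valid
(268,306,431): 268+306 > 431 → valid
(102,247,255): 102+247 > 255 → valid
(297,310,538): 297+310 > 538 → valid
(64,345,386): 64+345 > 386 → valid
(373,386,800): 373+386 ≤ 800 → not valid
(248,346,417): 248+346 > 417 → valid
6 of the 7 triples form a triangle.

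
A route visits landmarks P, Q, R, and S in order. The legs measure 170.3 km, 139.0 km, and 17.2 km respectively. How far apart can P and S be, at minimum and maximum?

14.1 ≤ PS ≤ 326.5 km

The maximum is all hops collinear in one direction: 170.3 + 139.0 + 17.2 = 326.5.
The longest hop is 170.3; the others sum to 156.2. Folding the others back against it leaves at least 170.3 − 156.2 = 14.1.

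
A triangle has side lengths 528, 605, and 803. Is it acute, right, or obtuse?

Compare the square of the longest side to the sum of squares of the other two: 528² + 605² = 644809 = 803².

right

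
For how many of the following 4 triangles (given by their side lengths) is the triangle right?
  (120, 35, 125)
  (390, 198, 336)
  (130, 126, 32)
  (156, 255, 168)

3

(120,35,125): 35²+120² = 15625 = 125² → right
(390,198,336): 198²+336² = 152100 = 390² → right
(130,126,32): 32²+126² = 16900 = 130² → right
(156,255,168): 156²+168² = 52560 < 65025 = 255² → obtuse
3 of the 4 are right.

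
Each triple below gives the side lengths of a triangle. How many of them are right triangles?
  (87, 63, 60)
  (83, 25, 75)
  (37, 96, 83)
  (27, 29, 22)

1

(87,63,60): 60²+63² = 7569 = 87² → right
(83,25,75): 25²+75² = 6250 < 6889 = 83² → obtuse
(37,96,83): 37²+83² = 8258 < 9216 = 96² → obtuse
(27,29,22): 22²+27² = 1213 > 841 = 29² → acute
1 of the 4 is right.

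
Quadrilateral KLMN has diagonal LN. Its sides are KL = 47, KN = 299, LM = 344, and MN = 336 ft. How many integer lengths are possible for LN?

From triangle KLN: 252 < LN < 346.
From triangle MLN: 8 < LN < 680.
Intersection: 252 < LN < 346, so integers 253 through 345: 93 values.

93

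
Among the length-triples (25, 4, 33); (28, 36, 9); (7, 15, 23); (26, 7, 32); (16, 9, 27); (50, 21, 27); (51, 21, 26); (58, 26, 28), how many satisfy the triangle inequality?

2

(4,25,33): 4+25 ≤ 33 → not valid
(9,28,36): 9+28 > 36 → valid
(7,15,23): 7+15 ≤ 23 → not valid
(7,26,32): 7+26 > 32 → valid
(9,16,27): 9+16 ≤ 27 → not valid
(21,27,50): 21+27 ≤ 50 → not valid
(21,26,51): 21+26 ≤ 51 → not valid
(26,28,58): 26+28 ≤ 58 → not valid
2 of the 8 triples form a triangle.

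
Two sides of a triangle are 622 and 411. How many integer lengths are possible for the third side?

The third side lies in the open interval (211, 1033).
Integers from 212 to 1032 inclusive: 1032 − 212 + 1 = 821.

821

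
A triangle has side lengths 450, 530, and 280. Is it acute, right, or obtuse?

Compare the square of the longest side to the sum of squares of the other two: 280² + 450² = 280900 = 530².

right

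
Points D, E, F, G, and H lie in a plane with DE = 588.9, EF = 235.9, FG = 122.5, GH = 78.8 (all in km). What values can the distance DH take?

151.7 ≤ DH ≤ 1026.1 km

The maximum is all hops collinear in one direction: 588.9 + 235.9 + 122.5 + 78.8 = 1026.1.
The longest hop is 588.9; the others sum to 437.2. Folding the others back against it leaves at least 588.9 − 437.2 = 151.7.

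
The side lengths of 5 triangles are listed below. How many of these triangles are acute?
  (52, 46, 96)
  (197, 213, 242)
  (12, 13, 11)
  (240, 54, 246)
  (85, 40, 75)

(52,46,96): 46²+52² = 4820 < 9216 = 96² → obtuse
(197,213,242): 197²+213² = 84178 > 58564 = 242² → acute
(12,13,11): 11²+12² = 265 > 169 = 13² → acute
(240,54,246): 54²+240² = 60516 = 246² → right
(85,40,75): 40²+75² = 7225 = 85² → right
2 of the 5 are acute.

2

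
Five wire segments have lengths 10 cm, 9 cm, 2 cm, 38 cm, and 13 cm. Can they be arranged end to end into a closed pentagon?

For a pentagon, each side must be shorter than the sum of the others.
Here the longest side is 38, but the remaining 4 sides sum to only 34.

No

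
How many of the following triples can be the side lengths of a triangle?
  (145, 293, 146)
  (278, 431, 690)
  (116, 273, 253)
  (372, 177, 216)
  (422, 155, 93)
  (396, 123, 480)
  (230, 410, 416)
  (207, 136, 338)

(145,146,293): 145+146 ≤ 293 → not valid
(278,431,690): 278+431 > 690 → valid
(116,253,273): 116+253 > 273 → valid
(177,216,372): 177+216 > 372 → valid
(93,155,422): 93+155 ≤ 422 → not valid
(123,396,480): 123+396 > 480 → valid
(230,410,416): 230+410 > 416 → valid
(136,207,338): 136+207 > 338 → valid
6 of the 8 triples form a triangle.

6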